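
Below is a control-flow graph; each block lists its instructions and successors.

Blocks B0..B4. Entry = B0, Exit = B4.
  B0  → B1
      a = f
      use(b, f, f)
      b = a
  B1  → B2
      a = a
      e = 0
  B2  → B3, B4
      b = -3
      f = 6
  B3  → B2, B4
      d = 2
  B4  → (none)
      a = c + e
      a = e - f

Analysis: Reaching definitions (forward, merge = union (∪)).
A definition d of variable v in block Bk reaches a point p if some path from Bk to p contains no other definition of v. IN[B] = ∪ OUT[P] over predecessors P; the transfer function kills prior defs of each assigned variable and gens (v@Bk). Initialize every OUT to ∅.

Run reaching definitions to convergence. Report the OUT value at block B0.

Answer: {a@B0, b@B0}

Trace:
Fixpoint table:
  B0:   IN={}   OUT={a@B0, b@B0}
  B1:   IN={a@B0, b@B0}   OUT={a@B1, b@B0, e@B1}
  B2:   IN={a@B1, b@B0, b@B2, d@B3, e@B1, f@B2}   OUT={a@B1, b@B2, d@B3, e@B1, f@B2}
  B3:   IN={a@B1, b@B2, d@B3, e@B1, f@B2}   OUT={a@B1, b@B2, d@B3, e@B1, f@B2}
  B4:   IN={a@B1, b@B2, d@B3, e@B1, f@B2}   OUT={a@B4, b@B2, d@B3, e@B1, f@B2}

B0 is the boundary node: IN[B0] = {}
Applying B0's transfer function to that IN value gives OUT[B0] (row B0 above).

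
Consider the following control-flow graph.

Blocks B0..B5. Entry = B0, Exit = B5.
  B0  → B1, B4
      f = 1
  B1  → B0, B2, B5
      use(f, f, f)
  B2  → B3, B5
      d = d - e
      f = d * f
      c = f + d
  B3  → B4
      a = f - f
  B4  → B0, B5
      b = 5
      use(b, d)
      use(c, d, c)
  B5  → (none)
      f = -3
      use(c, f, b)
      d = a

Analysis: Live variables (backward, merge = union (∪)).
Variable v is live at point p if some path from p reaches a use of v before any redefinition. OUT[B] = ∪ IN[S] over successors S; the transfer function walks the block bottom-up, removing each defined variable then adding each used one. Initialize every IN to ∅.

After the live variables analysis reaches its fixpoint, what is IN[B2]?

Answer: {a, b, d, e, f}

Working:
Per-block solution:
  B0: | IN={a, b, c, d, e} | OUT={a, b, c, d, e, f}
  B1: | IN={a, b, c, d, e, f} | OUT={a, b, c, d, e, f}
  B2: | IN={a, b, d, e, f} | OUT={a, b, c, d, e, f}
  B3: | IN={c, d, e, f} | OUT={a, c, d, e}
  B4: | IN={a, c, d, e} | OUT={a, b, c, d, e}
  B5: | IN={a, b, c} | OUT={}

Merge at B2: OUT[B2] = IN[B3] ⊔ IN[B5] = {a, b, c, d, e, f}
Applying B2's transfer function to that OUT value gives IN[B2] (row B2 above).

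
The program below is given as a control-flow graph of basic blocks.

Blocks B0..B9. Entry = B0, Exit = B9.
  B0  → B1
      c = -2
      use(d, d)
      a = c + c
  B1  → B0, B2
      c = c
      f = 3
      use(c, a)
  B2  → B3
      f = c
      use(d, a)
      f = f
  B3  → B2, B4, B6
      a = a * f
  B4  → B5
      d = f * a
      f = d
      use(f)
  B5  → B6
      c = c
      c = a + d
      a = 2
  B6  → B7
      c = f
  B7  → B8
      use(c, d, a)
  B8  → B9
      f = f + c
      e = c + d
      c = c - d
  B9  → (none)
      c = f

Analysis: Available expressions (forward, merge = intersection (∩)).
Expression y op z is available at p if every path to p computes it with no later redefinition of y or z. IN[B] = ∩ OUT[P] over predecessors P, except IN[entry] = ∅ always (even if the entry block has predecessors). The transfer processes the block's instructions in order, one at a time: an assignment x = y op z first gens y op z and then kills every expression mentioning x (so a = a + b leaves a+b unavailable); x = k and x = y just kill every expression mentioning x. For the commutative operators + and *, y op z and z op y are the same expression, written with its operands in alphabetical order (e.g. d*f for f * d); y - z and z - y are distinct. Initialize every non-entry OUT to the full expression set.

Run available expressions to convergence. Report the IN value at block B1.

Converged values:
  B0:   IN={}   OUT={c+c}
  B1:   IN={c+c}   OUT={}
  B2:   IN={}   OUT={}
  B3:   IN={}   OUT={}
  B4:   IN={}   OUT={}
  B5:   IN={}   OUT={}
  B6:   IN={}   OUT={}
  B7:   IN={}   OUT={}
  B8:   IN={}   OUT={}
  B9:   IN={}   OUT={}

Merge at B1: IN[B1] = OUT[B0] = {c+c}

Answer: {c+c}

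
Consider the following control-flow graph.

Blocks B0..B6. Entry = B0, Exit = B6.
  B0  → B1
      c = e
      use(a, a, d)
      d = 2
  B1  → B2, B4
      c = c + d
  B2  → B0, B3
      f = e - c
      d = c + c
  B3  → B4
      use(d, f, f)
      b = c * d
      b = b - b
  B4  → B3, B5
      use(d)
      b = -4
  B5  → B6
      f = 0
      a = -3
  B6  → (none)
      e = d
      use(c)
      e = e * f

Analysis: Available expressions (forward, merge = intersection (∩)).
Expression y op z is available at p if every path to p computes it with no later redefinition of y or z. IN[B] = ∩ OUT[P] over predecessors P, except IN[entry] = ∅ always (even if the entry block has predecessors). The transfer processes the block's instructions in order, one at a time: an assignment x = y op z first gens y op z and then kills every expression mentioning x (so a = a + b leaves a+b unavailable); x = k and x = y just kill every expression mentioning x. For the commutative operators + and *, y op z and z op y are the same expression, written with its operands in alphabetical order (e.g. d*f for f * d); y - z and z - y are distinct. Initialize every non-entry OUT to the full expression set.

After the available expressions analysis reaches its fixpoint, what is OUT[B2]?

Answer: {c+c, e-c}

Working:
Converged values:
  B0:  IN={}  OUT={}
  B1:  IN={}  OUT={}
  B2:  IN={}  OUT={c+c, e-c}
  B3:  IN={}  OUT={c*d}
  B4:  IN={}  OUT={}
  B5:  IN={}  OUT={}
  B6:  IN={}  OUT={}

Merge at B2: IN[B2] = OUT[B1] = {}
Applying B2's transfer function to that IN value gives OUT[B2] (row B2 above).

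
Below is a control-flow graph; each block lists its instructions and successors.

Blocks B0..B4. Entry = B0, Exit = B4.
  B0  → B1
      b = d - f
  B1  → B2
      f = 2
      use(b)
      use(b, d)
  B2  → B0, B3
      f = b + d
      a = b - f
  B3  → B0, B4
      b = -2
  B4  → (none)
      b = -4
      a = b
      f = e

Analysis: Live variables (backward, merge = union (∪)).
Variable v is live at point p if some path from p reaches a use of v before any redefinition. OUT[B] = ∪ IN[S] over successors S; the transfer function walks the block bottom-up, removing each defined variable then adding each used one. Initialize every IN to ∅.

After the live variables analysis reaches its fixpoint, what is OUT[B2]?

Answer: {d, e, f}

Derivation:
Per-block solution:
  B0:   IN={d, e, f}   OUT={b, d, e}
  B1:   IN={b, d, e}   OUT={b, d, e}
  B2:   IN={b, d, e}   OUT={d, e, f}
  B3:   IN={d, e, f}   OUT={d, e, f}
  B4:   IN={e}   OUT={}

Merge at B2: OUT[B2] = IN[B0] ⊔ IN[B3] = {d, e, f}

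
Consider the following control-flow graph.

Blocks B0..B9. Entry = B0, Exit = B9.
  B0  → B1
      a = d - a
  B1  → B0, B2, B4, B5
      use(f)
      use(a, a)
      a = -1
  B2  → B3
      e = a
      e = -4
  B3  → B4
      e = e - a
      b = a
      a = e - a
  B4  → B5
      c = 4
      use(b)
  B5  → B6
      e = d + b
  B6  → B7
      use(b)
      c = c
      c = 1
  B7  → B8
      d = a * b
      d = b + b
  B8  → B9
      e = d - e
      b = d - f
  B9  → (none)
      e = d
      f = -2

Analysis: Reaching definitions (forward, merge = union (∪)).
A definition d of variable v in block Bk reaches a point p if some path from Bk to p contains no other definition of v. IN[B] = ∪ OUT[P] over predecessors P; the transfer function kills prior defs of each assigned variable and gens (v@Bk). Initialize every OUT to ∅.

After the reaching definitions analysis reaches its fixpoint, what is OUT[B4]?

Fixpoint table:
  B0: | IN={a@B1} | OUT={a@B0}
  B1: | IN={a@B0} | OUT={a@B1}
  B2: | IN={a@B1} | OUT={a@B1, e@B2}
  B3: | IN={a@B1, e@B2} | OUT={a@B3, b@B3, e@B3}
  B4: | IN={a@B1, a@B3, b@B3, e@B3} | OUT={a@B1, a@B3, b@B3, c@B4, e@B3}
  B5: | IN={a@B1, a@B3, b@B3, c@B4, e@B3} | OUT={a@B1, a@B3, b@B3, c@B4, e@B5}
  B6: | IN={a@B1, a@B3, b@B3, c@B4, e@B5} | OUT={a@B1, a@B3, b@B3, c@B6, e@B5}
  B7: | IN={a@B1, a@B3, b@B3, c@B6, e@B5} | OUT={a@B1, a@B3, b@B3, c@B6, d@B7, e@B5}
  B8: | IN={a@B1, a@B3, b@B3, c@B6, d@B7, e@B5} | OUT={a@B1, a@B3, b@B8, c@B6, d@B7, e@B8}
  B9: | IN={a@B1, a@B3, b@B8, c@B6, d@B7, e@B8} | OUT={a@B1, a@B3, b@B8, c@B6, d@B7, e@B9, f@B9}

Merge at B4: IN[B4] = OUT[B1] ⊔ OUT[B3] = {a@B1, a@B3, b@B3, e@B3}
Applying B4's transfer function to that IN value gives OUT[B4] (row B4 above).

Answer: {a@B1, a@B3, b@B3, c@B4, e@B3}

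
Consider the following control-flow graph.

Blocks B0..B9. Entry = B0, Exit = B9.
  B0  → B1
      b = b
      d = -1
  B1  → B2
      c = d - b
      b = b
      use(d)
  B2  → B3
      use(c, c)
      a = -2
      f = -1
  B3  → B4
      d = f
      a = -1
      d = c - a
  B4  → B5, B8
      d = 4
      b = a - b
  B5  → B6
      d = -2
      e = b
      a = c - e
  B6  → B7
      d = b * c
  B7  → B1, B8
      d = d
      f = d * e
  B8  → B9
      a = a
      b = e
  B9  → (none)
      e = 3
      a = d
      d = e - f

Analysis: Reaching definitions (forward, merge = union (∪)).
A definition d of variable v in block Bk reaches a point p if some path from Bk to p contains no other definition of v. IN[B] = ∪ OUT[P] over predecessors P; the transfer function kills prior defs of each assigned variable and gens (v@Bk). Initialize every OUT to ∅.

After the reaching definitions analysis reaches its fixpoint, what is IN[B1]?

Answer: {a@B5, b@B0, b@B4, c@B1, d@B0, d@B7, e@B5, f@B7}

Trace:
Per-block solution:
  B0: | IN={} | OUT={b@B0, d@B0}
  B1: | IN={a@B5, b@B0, b@B4, c@B1, d@B0, d@B7, e@B5, f@B7} | OUT={a@B5, b@B1, c@B1, d@B0, d@B7, e@B5, f@B7}
  B2: | IN={a@B5, b@B1, c@B1, d@B0, d@B7, e@B5, f@B7} | OUT={a@B2, b@B1, c@B1, d@B0, d@B7, e@B5, f@B2}
  B3: | IN={a@B2, b@B1, c@B1, d@B0, d@B7, e@B5, f@B2} | OUT={a@B3, b@B1, c@B1, d@B3, e@B5, f@B2}
  B4: | IN={a@B3, b@B1, c@B1, d@B3, e@B5, f@B2} | OUT={a@B3, b@B4, c@B1, d@B4, e@B5, f@B2}
  B5: | IN={a@B3, b@B4, c@B1, d@B4, e@B5, f@B2} | OUT={a@B5, b@B4, c@B1, d@B5, e@B5, f@B2}
  B6: | IN={a@B5, b@B4, c@B1, d@B5, e@B5, f@B2} | OUT={a@B5, b@B4, c@B1, d@B6, e@B5, f@B2}
  B7: | IN={a@B5, b@B4, c@B1, d@B6, e@B5, f@B2} | OUT={a@B5, b@B4, c@B1, d@B7, e@B5, f@B7}
  B8: | IN={a@B3, a@B5, b@B4, c@B1, d@B4, d@B7, e@B5, f@B2, f@B7} | OUT={a@B8, b@B8, c@B1, d@B4, d@B7, e@B5, f@B2, f@B7}
  B9: | IN={a@B8, b@B8, c@B1, d@B4, d@B7, e@B5, f@B2, f@B7} | OUT={a@B9, b@B8, c@B1, d@B9, e@B9, f@B2, f@B7}

Merge at B1: IN[B1] = OUT[B0] ⊔ OUT[B7] = {a@B5, b@B0, b@B4, c@B1, d@B0, d@B7, e@B5, f@B7}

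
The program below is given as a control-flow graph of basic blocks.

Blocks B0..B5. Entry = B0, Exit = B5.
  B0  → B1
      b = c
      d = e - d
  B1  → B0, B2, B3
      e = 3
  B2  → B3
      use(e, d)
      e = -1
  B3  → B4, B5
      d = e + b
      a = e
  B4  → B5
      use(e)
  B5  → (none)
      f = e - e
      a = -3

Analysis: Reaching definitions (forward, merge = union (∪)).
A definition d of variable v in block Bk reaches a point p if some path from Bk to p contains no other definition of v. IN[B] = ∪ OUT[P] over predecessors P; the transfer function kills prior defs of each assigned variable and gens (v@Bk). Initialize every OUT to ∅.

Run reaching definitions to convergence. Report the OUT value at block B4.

Per-block solution:
  B0: | IN={b@B0, d@B0, e@B1} | OUT={b@B0, d@B0, e@B1}
  B1: | IN={b@B0, d@B0, e@B1} | OUT={b@B0, d@B0, e@B1}
  B2: | IN={b@B0, d@B0, e@B1} | OUT={b@B0, d@B0, e@B2}
  B3: | IN={b@B0, d@B0, e@B1, e@B2} | OUT={a@B3, b@B0, d@B3, e@B1, e@B2}
  B4: | IN={a@B3, b@B0, d@B3, e@B1, e@B2} | OUT={a@B3, b@B0, d@B3, e@B1, e@B2}
  B5: | IN={a@B3, b@B0, d@B3, e@B1, e@B2} | OUT={a@B5, b@B0, d@B3, e@B1, e@B2, f@B5}

Merge at B4: IN[B4] = OUT[B3] = {a@B3, b@B0, d@B3, e@B1, e@B2}
Applying B4's transfer function to that IN value gives OUT[B4] (row B4 above).

Answer: {a@B3, b@B0, d@B3, e@B1, e@B2}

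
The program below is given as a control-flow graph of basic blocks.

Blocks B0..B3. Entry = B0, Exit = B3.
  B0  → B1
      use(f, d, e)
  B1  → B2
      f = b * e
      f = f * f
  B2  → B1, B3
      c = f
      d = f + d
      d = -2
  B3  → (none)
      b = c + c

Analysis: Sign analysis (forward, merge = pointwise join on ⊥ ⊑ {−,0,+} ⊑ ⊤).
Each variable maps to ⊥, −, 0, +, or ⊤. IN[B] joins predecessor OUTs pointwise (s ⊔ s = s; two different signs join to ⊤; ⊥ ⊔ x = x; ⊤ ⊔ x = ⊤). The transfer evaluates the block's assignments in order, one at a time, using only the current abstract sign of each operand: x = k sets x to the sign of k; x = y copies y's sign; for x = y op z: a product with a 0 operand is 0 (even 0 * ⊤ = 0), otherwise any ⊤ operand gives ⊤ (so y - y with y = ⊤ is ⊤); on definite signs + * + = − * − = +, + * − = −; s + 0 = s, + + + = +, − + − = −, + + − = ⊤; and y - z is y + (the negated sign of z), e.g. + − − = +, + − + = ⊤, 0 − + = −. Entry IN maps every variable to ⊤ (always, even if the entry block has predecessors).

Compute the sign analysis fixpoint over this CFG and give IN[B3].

Answer: {a: ⊤, b: ⊤, c: ⊤, d: -, e: ⊤, f: ⊤}

Derivation:
Per-block solution:
  B0:  IN=(all ⊤)  OUT=(all ⊤)
  B1:  IN=(all ⊤)  OUT=(all ⊤)
  B2:  IN=(all ⊤)  OUT={d:-; rest ⊤}
  B3:  IN={d:-; rest ⊤}  OUT={d:-; rest ⊤}

Merge at B3: IN[B3] = OUT[B2] = {a: ⊤, b: ⊤, c: ⊤, d: -, e: ⊤, f: ⊤}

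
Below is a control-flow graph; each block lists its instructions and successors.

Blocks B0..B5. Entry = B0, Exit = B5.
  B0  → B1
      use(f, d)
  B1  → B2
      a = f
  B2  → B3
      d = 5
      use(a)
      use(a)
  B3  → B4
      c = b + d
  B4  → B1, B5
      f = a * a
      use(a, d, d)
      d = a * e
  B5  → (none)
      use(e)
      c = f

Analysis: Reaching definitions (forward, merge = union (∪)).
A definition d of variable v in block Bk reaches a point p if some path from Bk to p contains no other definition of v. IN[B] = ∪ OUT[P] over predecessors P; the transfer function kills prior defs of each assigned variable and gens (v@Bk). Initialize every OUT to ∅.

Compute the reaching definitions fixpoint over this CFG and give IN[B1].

Answer: {a@B1, c@B3, d@B4, f@B4}

Working:
Converged values:
  B0: | IN={} | OUT={}
  B1: | IN={a@B1, c@B3, d@B4, f@B4} | OUT={a@B1, c@B3, d@B4, f@B4}
  B2: | IN={a@B1, c@B3, d@B4, f@B4} | OUT={a@B1, c@B3, d@B2, f@B4}
  B3: | IN={a@B1, c@B3, d@B2, f@B4} | OUT={a@B1, c@B3, d@B2, f@B4}
  B4: | IN={a@B1, c@B3, d@B2, f@B4} | OUT={a@B1, c@B3, d@B4, f@B4}
  B5: | IN={a@B1, c@B3, d@B4, f@B4} | OUT={a@B1, c@B5, d@B4, f@B4}

Merge at B1: IN[B1] = OUT[B0] ⊔ OUT[B4] = {a@B1, c@B3, d@B4, f@B4}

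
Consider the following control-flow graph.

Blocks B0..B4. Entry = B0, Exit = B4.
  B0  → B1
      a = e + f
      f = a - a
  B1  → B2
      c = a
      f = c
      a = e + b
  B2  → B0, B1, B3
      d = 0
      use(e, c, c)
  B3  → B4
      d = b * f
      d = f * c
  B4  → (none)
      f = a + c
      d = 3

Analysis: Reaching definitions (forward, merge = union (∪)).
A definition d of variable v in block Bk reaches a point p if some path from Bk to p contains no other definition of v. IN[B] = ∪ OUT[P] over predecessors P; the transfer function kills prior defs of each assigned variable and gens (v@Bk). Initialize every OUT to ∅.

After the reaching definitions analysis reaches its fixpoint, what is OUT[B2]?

Answer: {a@B1, c@B1, d@B2, f@B1}

Trace:
Converged values:
  B0: | IN={a@B1, c@B1, d@B2, f@B1} | OUT={a@B0, c@B1, d@B2, f@B0}
  B1: | IN={a@B0, a@B1, c@B1, d@B2, f@B0, f@B1} | OUT={a@B1, c@B1, d@B2, f@B1}
  B2: | IN={a@B1, c@B1, d@B2, f@B1} | OUT={a@B1, c@B1, d@B2, f@B1}
  B3: | IN={a@B1, c@B1, d@B2, f@B1} | OUT={a@B1, c@B1, d@B3, f@B1}
  B4: | IN={a@B1, c@B1, d@B3, f@B1} | OUT={a@B1, c@B1, d@B4, f@B4}

Merge at B2: IN[B2] = OUT[B1] = {a@B1, c@B1, d@B2, f@B1}
Applying B2's transfer function to that IN value gives OUT[B2] (row B2 above).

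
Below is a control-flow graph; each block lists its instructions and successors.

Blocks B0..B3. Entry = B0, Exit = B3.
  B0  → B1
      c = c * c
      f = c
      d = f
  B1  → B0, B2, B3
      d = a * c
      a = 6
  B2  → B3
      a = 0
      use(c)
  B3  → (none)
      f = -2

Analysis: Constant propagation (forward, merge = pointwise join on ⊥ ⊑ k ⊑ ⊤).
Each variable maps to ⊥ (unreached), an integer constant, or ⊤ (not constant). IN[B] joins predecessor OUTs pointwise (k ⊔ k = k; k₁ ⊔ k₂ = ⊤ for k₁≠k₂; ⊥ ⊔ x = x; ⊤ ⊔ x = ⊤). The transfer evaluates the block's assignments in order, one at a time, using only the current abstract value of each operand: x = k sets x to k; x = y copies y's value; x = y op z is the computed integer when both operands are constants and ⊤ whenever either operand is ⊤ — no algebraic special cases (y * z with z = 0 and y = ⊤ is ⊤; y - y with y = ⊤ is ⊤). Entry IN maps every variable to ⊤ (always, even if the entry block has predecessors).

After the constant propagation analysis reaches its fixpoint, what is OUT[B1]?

Answer: {a: 6, b: ⊤, c: ⊤, d: ⊤, e: ⊤, f: ⊤}

Trace:
Converged values:
  B0: | IN=(all ⊤) | OUT=(all ⊤)
  B1: | IN=(all ⊤) | OUT={a:6; rest ⊤}
  B2: | IN={a:6; rest ⊤} | OUT={a:0; rest ⊤}
  B3: | IN=(all ⊤) | OUT={f:-2; rest ⊤}

Merge at B1: IN[B1] = OUT[B0] = {a: ⊤, b: ⊤, c: ⊤, d: ⊤, e: ⊤, f: ⊤}
Applying B1's transfer function to that IN value gives OUT[B1] (row B1 above).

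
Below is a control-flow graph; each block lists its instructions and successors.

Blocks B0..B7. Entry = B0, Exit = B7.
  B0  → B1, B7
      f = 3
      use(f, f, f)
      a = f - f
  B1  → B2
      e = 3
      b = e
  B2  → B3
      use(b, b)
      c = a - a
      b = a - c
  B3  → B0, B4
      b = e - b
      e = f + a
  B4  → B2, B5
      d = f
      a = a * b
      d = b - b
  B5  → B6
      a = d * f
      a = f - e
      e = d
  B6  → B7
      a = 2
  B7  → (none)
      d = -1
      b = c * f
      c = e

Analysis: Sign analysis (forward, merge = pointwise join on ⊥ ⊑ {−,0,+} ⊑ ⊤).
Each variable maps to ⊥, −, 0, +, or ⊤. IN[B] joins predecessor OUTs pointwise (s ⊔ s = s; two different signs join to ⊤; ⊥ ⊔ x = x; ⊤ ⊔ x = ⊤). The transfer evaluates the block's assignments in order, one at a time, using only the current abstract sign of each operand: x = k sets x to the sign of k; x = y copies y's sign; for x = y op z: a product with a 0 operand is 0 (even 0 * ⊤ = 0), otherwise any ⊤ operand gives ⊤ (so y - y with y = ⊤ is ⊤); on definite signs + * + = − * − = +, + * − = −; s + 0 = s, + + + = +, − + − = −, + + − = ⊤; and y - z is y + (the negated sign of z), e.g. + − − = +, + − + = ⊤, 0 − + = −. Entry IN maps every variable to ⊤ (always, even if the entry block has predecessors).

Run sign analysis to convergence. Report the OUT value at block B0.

Answer: {a: ⊤, b: ⊤, c: ⊤, d: ⊤, e: ⊤, f: +}

Derivation:
Fixpoint table:
  B0:  IN=(all ⊤)  OUT={f:+; rest ⊤}
  B1:  IN={f:+; rest ⊤}  OUT={b:+, e:+, f:+; rest ⊤}
  B2:  IN={f:+; rest ⊤}  OUT={f:+; rest ⊤}
  B3:  IN={f:+; rest ⊤}  OUT={f:+; rest ⊤}
  B4:  IN={f:+; rest ⊤}  OUT={f:+; rest ⊤}
  B5:  IN={f:+; rest ⊤}  OUT={f:+; rest ⊤}
  B6:  IN={f:+; rest ⊤}  OUT={a:+, f:+; rest ⊤}
  B7:  IN={f:+; rest ⊤}  OUT={d:-, f:+; rest ⊤}

Merge at B0 (entry node, so the boundary value (all ⊤) is joined with the incoming edge(s)): IN[B0] = (all ⊤) ⊔ OUT[B3] = {a: ⊤, b: ⊤, c: ⊤, d: ⊤, e: ⊤, f: ⊤}
Applying B0's transfer function to that IN value gives OUT[B0] (row B0 above).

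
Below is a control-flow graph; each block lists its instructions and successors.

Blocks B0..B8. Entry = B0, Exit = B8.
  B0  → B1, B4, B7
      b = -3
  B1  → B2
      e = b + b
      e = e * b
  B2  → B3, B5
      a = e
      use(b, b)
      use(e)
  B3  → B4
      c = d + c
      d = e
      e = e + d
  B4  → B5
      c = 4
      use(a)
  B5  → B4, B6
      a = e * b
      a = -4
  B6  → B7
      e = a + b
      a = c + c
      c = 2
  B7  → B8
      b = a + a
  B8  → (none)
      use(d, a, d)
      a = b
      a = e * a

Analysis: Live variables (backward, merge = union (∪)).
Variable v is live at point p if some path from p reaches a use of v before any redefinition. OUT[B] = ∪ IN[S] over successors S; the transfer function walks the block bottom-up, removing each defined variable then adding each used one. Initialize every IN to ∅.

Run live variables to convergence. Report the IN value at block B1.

Per-block solution:
  B0:  IN={a, c, d, e}  OUT={a, b, c, d, e}
  B1:  IN={b, c, d}  OUT={b, c, d, e}
  B2:  IN={b, c, d, e}  OUT={a, b, c, d, e}
  B3:  IN={a, b, c, d, e}  OUT={a, b, d, e}
  B4:  IN={a, b, d, e}  OUT={b, c, d, e}
  B5:  IN={b, c, d, e}  OUT={a, b, c, d, e}
  B6:  IN={a, b, c, d}  OUT={a, d, e}
  B7:  IN={a, d, e}  OUT={a, b, d, e}
  B8:  IN={a, b, d, e}  OUT={}

Merge at B1: OUT[B1] = IN[B2] = {b, c, d, e}
Applying B1's transfer function to that OUT value gives IN[B1] (row B1 above).

Answer: {b, c, d}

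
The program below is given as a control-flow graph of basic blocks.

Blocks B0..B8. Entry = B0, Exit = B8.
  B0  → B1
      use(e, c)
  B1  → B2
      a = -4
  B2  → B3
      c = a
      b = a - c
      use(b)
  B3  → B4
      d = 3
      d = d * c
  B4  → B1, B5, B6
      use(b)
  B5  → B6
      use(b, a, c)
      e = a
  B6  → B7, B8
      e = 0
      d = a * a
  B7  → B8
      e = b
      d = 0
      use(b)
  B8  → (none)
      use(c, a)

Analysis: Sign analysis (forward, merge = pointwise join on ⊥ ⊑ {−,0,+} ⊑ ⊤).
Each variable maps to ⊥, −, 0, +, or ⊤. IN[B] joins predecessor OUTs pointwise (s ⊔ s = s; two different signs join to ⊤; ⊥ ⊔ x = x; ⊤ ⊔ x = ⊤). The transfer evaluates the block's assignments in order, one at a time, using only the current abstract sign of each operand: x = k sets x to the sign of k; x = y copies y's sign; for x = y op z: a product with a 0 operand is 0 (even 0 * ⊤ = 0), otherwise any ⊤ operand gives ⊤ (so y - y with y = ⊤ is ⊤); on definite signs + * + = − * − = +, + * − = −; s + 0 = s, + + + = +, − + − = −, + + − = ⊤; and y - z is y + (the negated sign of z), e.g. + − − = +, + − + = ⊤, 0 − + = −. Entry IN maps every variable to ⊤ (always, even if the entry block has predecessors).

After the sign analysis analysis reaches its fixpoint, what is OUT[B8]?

Converged values:
  B0:  IN=(all ⊤)  OUT=(all ⊤)
  B1:  IN=(all ⊤)  OUT={a:-; rest ⊤}
  B2:  IN={a:-; rest ⊤}  OUT={a:-, c:-; rest ⊤}
  B3:  IN={a:-, c:-; rest ⊤}  OUT={a:-, c:-, d:-; rest ⊤}
  B4:  IN={a:-, c:-, d:-; rest ⊤}  OUT={a:-, c:-, d:-; rest ⊤}
  B5:  IN={a:-, c:-, d:-; rest ⊤}  OUT={a:-, c:-, d:-, e:-; rest ⊤}
  B6:  IN={a:-, c:-, d:-; rest ⊤}  OUT={a:-, c:-, d:+, e:0; rest ⊤}
  B7:  IN={a:-, c:-, d:+, e:0; rest ⊤}  OUT={a:-, c:-, d:0; rest ⊤}
  B8:  IN={a:-, c:-; rest ⊤}  OUT={a:-, c:-; rest ⊤}

Merge at B8: IN[B8] = OUT[B6] ⊔ OUT[B7] = {a: -, b: ⊤, c: -, d: ⊤, e: ⊤, f: ⊤}
Applying B8's transfer function to that IN value gives OUT[B8] (row B8 above).

Answer: {a: -, b: ⊤, c: -, d: ⊤, e: ⊤, f: ⊤}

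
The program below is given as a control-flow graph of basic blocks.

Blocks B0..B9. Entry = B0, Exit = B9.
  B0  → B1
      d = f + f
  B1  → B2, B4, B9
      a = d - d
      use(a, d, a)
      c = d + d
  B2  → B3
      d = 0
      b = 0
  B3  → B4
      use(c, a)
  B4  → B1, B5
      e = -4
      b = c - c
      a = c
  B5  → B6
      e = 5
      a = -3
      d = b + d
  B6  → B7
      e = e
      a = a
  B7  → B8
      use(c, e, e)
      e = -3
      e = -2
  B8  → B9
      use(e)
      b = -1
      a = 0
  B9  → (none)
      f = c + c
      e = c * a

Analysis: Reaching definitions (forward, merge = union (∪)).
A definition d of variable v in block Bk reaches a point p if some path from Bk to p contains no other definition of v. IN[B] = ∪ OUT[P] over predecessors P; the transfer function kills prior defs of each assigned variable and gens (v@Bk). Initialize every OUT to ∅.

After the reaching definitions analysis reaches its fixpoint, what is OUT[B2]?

Converged values:
  B0: | IN={} | OUT={d@B0}
  B1: | IN={a@B4, b@B4, c@B1, d@B0, d@B2, e@B4} | OUT={a@B1, b@B4, c@B1, d@B0, d@B2, e@B4}
  B2: | IN={a@B1, b@B4, c@B1, d@B0, d@B2, e@B4} | OUT={a@B1, b@B2, c@B1, d@B2, e@B4}
  B3: | IN={a@B1, b@B2, c@B1, d@B2, e@B4} | OUT={a@B1, b@B2, c@B1, d@B2, e@B4}
  B4: | IN={a@B1, b@B2, b@B4, c@B1, d@B0, d@B2, e@B4} | OUT={a@B4, b@B4, c@B1, d@B0, d@B2, e@B4}
  B5: | IN={a@B4, b@B4, c@B1, d@B0, d@B2, e@B4} | OUT={a@B5, b@B4, c@B1, d@B5, e@B5}
  B6: | IN={a@B5, b@B4, c@B1, d@B5, e@B5} | OUT={a@B6, b@B4, c@B1, d@B5, e@B6}
  B7: | IN={a@B6, b@B4, c@B1, d@B5, e@B6} | OUT={a@B6, b@B4, c@B1, d@B5, e@B7}
  B8: | IN={a@B6, b@B4, c@B1, d@B5, e@B7} | OUT={a@B8, b@B8, c@B1, d@B5, e@B7}
  B9: | IN={a@B1, a@B8, b@B4, b@B8, c@B1, d@B0, d@B2, d@B5, e@B4, e@B7} | OUT={a@B1, a@B8, b@B4, b@B8, c@B1, d@B0, d@B2, d@B5, e@B9, f@B9}

Merge at B2: IN[B2] = OUT[B1] = {a@B1, b@B4, c@B1, d@B0, d@B2, e@B4}
Applying B2's transfer function to that IN value gives OUT[B2] (row B2 above).

Answer: {a@B1, b@B2, c@B1, d@B2, e@B4}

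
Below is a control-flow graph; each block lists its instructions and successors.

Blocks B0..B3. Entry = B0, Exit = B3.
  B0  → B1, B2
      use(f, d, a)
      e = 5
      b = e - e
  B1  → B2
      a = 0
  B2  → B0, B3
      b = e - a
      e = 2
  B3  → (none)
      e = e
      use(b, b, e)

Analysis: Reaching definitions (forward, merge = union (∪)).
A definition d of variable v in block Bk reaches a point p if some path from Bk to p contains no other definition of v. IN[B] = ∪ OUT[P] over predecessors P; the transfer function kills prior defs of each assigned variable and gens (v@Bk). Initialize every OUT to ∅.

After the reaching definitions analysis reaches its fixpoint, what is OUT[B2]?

Answer: {a@B1, b@B2, e@B2}

Derivation:
Converged values:
  B0:   IN={a@B1, b@B2, e@B2}   OUT={a@B1, b@B0, e@B0}
  B1:   IN={a@B1, b@B0, e@B0}   OUT={a@B1, b@B0, e@B0}
  B2:   IN={a@B1, b@B0, e@B0}   OUT={a@B1, b@B2, e@B2}
  B3:   IN={a@B1, b@B2, e@B2}   OUT={a@B1, b@B2, e@B3}

Merge at B2: IN[B2] = OUT[B0] ⊔ OUT[B1] = {a@B1, b@B0, e@B0}
Applying B2's transfer function to that IN value gives OUT[B2] (row B2 above).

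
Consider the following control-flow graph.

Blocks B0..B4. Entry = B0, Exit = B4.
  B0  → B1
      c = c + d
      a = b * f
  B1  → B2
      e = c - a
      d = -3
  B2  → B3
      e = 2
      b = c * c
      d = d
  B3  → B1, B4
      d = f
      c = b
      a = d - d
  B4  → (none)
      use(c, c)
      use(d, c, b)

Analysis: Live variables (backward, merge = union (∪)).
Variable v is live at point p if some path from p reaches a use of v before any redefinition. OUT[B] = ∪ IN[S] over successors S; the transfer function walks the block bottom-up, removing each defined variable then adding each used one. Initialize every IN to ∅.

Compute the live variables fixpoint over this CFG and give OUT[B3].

Fixpoint table:
  B0:   IN={b, c, d, f}   OUT={a, c, f}
  B1:   IN={a, c, f}   OUT={c, d, f}
  B2:   IN={c, d, f}   OUT={b, f}
  B3:   IN={b, f}   OUT={a, b, c, d, f}
  B4:   IN={b, c, d}   OUT={}

Merge at B3: OUT[B3] = IN[B1] ⊔ IN[B4] = {a, b, c, d, f}

Answer: {a, b, c, d, f}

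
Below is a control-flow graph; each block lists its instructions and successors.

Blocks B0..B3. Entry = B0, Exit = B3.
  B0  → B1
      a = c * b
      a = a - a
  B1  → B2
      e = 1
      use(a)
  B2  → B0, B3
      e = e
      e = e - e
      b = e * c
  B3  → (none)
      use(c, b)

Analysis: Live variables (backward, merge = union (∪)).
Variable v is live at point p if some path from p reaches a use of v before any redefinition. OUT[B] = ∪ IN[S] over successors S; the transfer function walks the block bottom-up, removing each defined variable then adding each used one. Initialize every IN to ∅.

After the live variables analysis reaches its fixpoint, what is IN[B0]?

Fixpoint table:
  B0: | IN={b, c} | OUT={a, c}
  B1: | IN={a, c} | OUT={c, e}
  B2: | IN={c, e} | OUT={b, c}
  B3: | IN={b, c} | OUT={}

Merge at B0: OUT[B0] = IN[B1] = {a, c}
Applying B0's transfer function to that OUT value gives IN[B0] (row B0 above).

Answer: {b, c}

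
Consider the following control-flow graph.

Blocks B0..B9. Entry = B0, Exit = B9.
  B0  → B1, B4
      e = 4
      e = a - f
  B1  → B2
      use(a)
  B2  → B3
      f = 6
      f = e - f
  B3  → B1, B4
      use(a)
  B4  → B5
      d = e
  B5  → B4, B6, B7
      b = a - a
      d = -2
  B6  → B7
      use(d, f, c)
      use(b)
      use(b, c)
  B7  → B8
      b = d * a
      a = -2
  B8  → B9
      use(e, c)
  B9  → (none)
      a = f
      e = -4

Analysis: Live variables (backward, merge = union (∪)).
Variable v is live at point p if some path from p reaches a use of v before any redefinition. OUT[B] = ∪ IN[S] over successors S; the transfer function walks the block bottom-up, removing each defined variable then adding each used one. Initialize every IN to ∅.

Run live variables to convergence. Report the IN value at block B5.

Fixpoint table:
  B0:  IN={a, c, f}  OUT={a, c, e, f}
  B1:  IN={a, c, e}  OUT={a, c, e}
  B2:  IN={a, c, e}  OUT={a, c, e, f}
  B3:  IN={a, c, e, f}  OUT={a, c, e, f}
  B4:  IN={a, c, e, f}  OUT={a, c, e, f}
  B5:  IN={a, c, e, f}  OUT={a, b, c, d, e, f}
  B6:  IN={a, b, c, d, e, f}  OUT={a, c, d, e, f}
  B7:  IN={a, c, d, e, f}  OUT={c, e, f}
  B8:  IN={c, e, f}  OUT={f}
  B9:  IN={f}  OUT={}

Merge at B5: OUT[B5] = IN[B4] ⊔ IN[B6] ⊔ IN[B7] = {a, b, c, d, e, f}
Applying B5's transfer function to that OUT value gives IN[B5] (row B5 above).

Answer: {a, c, e, f}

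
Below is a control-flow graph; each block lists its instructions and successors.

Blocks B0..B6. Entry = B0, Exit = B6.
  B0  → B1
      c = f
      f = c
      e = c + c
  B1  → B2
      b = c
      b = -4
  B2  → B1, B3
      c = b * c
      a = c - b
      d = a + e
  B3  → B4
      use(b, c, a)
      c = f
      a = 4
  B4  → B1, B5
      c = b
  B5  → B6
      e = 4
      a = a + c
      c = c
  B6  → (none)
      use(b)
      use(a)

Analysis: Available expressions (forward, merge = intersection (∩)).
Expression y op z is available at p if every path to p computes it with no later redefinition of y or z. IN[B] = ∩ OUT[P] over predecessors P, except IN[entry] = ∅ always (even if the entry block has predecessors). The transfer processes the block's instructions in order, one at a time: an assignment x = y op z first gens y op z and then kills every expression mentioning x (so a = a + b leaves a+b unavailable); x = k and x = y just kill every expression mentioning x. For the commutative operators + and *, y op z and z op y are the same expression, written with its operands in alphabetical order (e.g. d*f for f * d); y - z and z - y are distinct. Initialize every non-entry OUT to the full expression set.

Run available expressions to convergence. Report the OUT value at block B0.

Answer: {c+c}

Working:
Fixpoint table:
  B0:  IN={}  OUT={c+c}
  B1:  IN={}  OUT={}
  B2:  IN={}  OUT={a+e, c-b}
  B3:  IN={a+e, c-b}  OUT={}
  B4:  IN={}  OUT={}
  B5:  IN={}  OUT={}
  B6:  IN={}  OUT={}

B0 is the boundary node: IN[B0] = {}
Applying B0's transfer function to that IN value gives OUT[B0] (row B0 above).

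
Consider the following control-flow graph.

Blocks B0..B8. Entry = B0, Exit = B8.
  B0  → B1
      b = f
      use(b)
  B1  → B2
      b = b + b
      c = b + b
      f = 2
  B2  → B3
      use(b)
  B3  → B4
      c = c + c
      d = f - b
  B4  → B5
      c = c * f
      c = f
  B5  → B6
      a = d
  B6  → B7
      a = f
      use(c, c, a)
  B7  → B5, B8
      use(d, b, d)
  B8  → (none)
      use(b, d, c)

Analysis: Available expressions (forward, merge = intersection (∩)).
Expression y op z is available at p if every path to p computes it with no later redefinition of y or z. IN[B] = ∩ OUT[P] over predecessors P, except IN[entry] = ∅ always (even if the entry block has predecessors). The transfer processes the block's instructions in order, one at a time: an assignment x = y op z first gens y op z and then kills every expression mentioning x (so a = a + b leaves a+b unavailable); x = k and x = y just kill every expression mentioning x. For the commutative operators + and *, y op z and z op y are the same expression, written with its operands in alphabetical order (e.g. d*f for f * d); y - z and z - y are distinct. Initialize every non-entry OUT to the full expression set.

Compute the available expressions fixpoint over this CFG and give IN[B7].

Per-block solution:
  B0: | IN={} | OUT={}
  B1: | IN={} | OUT={b+b}
  B2: | IN={b+b} | OUT={b+b}
  B3: | IN={b+b} | OUT={b+b, f-b}
  B4: | IN={b+b, f-b} | OUT={b+b, f-b}
  B5: | IN={b+b, f-b} | OUT={b+b, f-b}
  B6: | IN={b+b, f-b} | OUT={b+b, f-b}
  B7: | IN={b+b, f-b} | OUT={b+b, f-b}
  B8: | IN={b+b, f-b} | OUT={b+b, f-b}

Merge at B7: IN[B7] = OUT[B6] = {b+b, f-b}

Answer: {b+b, f-b}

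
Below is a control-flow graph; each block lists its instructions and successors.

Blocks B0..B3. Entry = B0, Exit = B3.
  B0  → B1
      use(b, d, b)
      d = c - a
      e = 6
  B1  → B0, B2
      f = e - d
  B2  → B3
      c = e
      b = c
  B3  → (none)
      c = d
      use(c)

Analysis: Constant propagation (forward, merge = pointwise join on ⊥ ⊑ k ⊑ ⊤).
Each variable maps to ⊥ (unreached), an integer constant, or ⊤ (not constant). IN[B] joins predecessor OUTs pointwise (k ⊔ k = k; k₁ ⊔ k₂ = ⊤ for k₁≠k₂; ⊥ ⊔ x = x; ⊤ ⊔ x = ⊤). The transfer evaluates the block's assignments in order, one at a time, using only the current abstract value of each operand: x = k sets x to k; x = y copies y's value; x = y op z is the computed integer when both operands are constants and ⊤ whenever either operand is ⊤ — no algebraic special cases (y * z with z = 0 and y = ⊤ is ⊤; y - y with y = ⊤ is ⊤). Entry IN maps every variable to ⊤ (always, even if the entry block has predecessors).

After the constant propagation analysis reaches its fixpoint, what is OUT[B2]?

Answer: {a: ⊤, b: 6, c: 6, d: ⊤, e: 6, f: ⊤}

Trace:
Fixpoint table:
  B0: | IN=(all ⊤) | OUT={e:6; rest ⊤}
  B1: | IN={e:6; rest ⊤} | OUT={e:6; rest ⊤}
  B2: | IN={e:6; rest ⊤} | OUT={b:6, c:6, e:6; rest ⊤}
  B3: | IN={b:6, c:6, e:6; rest ⊤} | OUT={b:6, e:6; rest ⊤}

Merge at B2: IN[B2] = OUT[B1] = {a: ⊤, b: ⊤, c: ⊤, d: ⊤, e: 6, f: ⊤}
Applying B2's transfer function to that IN value gives OUT[B2] (row B2 above).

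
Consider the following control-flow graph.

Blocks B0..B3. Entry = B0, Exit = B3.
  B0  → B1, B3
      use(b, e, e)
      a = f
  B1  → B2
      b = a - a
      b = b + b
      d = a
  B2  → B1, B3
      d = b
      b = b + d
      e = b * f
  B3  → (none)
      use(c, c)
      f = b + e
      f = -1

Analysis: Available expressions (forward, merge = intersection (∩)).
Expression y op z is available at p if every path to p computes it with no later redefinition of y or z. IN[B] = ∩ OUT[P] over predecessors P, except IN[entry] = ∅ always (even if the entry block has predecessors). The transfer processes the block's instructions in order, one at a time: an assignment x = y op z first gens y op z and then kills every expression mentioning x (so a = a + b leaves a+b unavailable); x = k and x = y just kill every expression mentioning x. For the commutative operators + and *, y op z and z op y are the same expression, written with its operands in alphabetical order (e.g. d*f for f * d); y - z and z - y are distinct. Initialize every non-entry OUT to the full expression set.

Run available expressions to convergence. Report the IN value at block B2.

Per-block solution:
  B0:   IN={}   OUT={}
  B1:   IN={}   OUT={a-a}
  B2:   IN={a-a}   OUT={a-a, b*f}
  B3:   IN={}   OUT={b+e}

Merge at B2: IN[B2] = OUT[B1] = {a-a}

Answer: {a-a}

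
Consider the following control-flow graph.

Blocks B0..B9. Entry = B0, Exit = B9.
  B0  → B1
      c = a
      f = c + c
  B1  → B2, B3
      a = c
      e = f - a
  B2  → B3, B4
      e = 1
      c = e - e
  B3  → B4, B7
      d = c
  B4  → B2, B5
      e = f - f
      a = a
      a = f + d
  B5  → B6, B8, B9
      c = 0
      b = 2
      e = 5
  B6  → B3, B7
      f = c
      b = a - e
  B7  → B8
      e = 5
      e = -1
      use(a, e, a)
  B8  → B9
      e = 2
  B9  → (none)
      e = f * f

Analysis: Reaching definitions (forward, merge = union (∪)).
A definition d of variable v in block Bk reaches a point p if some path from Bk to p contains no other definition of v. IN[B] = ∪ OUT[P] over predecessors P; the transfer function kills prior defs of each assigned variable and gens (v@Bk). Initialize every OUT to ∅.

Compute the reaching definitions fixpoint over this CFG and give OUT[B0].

Per-block solution:
  B0:   IN={}   OUT={c@B0, f@B0}
  B1:   IN={c@B0, f@B0}   OUT={a@B1, c@B0, e@B1, f@B0}
  B2:   IN={a@B1, a@B4, b@B6, c@B0, c@B2, c@B5, d@B3, e@B1, e@B4, f@B0, f@B6}   OUT={a@B1, a@B4, b@B6, c@B2, d@B3, e@B2, f@B0, f@B6}
  B3:   IN={a@B1, a@B4, b@B6, c@B0, c@B2, c@B5, d@B3, e@B1, e@B2, e@B5, f@B0, f@B6}   OUT={a@B1, a@B4, b@B6, c@B0, c@B2, c@B5, d@B3, e@B1, e@B2, e@B5, f@B0, f@B6}
  B4:   IN={a@B1, a@B4, b@B6, c@B0, c@B2, c@B5, d@B3, e@B1, e@B2, e@B5, f@B0, f@B6}   OUT={a@B4, b@B6, c@B0, c@B2, c@B5, d@B3, e@B4, f@B0, f@B6}
  B5:   IN={a@B4, b@B6, c@B0, c@B2, c@B5, d@B3, e@B4, f@B0, f@B6}   OUT={a@B4, b@B5, c@B5, d@B3, e@B5, f@B0, f@B6}
  B6:   IN={a@B4, b@B5, c@B5, d@B3, e@B5, f@B0, f@B6}   OUT={a@B4, b@B6, c@B5, d@B3, e@B5, f@B6}
  B7:   IN={a@B1, a@B4, b@B6, c@B0, c@B2, c@B5, d@B3, e@B1, e@B2, e@B5, f@B0, f@B6}   OUT={a@B1, a@B4, b@B6, c@B0, c@B2, c@B5, d@B3, e@B7, f@B0, f@B6}
  B8:   IN={a@B1, a@B4, b@B5, b@B6, c@B0, c@B2, c@B5, d@B3, e@B5, e@B7, f@B0, f@B6}   OUT={a@B1, a@B4, b@B5, b@B6, c@B0, c@B2, c@B5, d@B3, e@B8, f@B0, f@B6}
  B9:   IN={a@B1, a@B4, b@B5, b@B6, c@B0, c@B2, c@B5, d@B3, e@B5, e@B8, f@B0, f@B6}   OUT={a@B1, a@B4, b@B5, b@B6, c@B0, c@B2, c@B5, d@B3, e@B9, f@B0, f@B6}

B0 is the boundary node: IN[B0] = {}
Applying B0's transfer function to that IN value gives OUT[B0] (row B0 above).

Answer: {c@B0, f@B0}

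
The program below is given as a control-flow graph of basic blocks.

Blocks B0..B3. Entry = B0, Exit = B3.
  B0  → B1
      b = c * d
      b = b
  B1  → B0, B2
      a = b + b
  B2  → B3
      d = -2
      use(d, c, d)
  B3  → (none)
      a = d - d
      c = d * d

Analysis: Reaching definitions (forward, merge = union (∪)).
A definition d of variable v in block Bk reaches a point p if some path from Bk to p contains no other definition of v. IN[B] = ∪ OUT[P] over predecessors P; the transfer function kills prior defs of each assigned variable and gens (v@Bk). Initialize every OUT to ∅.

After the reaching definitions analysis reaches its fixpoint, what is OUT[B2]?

Fixpoint table:
  B0:  IN={a@B1, b@B0}  OUT={a@B1, b@B0}
  B1:  IN={a@B1, b@B0}  OUT={a@B1, b@B0}
  B2:  IN={a@B1, b@B0}  OUT={a@B1, b@B0, d@B2}
  B3:  IN={a@B1, b@B0, d@B2}  OUT={a@B3, b@B0, c@B3, d@B2}

Merge at B2: IN[B2] = OUT[B1] = {a@B1, b@B0}
Applying B2's transfer function to that IN value gives OUT[B2] (row B2 above).

Answer: {a@B1, b@B0, d@B2}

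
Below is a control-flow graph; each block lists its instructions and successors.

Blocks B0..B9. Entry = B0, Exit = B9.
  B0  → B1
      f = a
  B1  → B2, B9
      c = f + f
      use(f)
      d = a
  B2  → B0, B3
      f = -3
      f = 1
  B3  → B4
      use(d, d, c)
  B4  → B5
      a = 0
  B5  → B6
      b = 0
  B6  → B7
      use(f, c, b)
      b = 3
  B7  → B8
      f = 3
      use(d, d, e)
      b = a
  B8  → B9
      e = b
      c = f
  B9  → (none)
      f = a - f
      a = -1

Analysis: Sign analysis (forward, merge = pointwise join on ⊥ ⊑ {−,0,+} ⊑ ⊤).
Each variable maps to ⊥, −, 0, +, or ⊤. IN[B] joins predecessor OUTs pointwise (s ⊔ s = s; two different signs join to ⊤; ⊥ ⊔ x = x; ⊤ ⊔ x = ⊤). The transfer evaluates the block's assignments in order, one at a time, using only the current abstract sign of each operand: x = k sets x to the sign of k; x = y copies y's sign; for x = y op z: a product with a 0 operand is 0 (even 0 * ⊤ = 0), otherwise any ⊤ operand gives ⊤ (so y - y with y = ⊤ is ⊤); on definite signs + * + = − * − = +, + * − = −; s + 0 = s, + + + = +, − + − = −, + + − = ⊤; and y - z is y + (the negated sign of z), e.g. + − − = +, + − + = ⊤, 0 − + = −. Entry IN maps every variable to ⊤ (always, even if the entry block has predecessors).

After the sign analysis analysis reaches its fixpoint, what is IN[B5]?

Converged values:
  B0:  IN=(all ⊤)  OUT=(all ⊤)
  B1:  IN=(all ⊤)  OUT=(all ⊤)
  B2:  IN=(all ⊤)  OUT={f:+; rest ⊤}
  B3:  IN={f:+; rest ⊤}  OUT={f:+; rest ⊤}
  B4:  IN={f:+; rest ⊤}  OUT={a:0, f:+; rest ⊤}
  B5:  IN={a:0, f:+; rest ⊤}  OUT={a:0, b:0, f:+; rest ⊤}
  B6:  IN={a:0, b:0, f:+; rest ⊤}  OUT={a:0, b:+, f:+; rest ⊤}
  B7:  IN={a:0, b:+, f:+; rest ⊤}  OUT={a:0, b:0, f:+; rest ⊤}
  B8:  IN={a:0, b:0, f:+; rest ⊤}  OUT={a:0, b:0, c:+, e:0, f:+; rest ⊤}
  B9:  IN=(all ⊤)  OUT={a:-; rest ⊤}

Merge at B5: IN[B5] = OUT[B4] = {a: 0, b: ⊤, c: ⊤, d: ⊤, e: ⊤, f: +}

Answer: {a: 0, b: ⊤, c: ⊤, d: ⊤, e: ⊤, f: +}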